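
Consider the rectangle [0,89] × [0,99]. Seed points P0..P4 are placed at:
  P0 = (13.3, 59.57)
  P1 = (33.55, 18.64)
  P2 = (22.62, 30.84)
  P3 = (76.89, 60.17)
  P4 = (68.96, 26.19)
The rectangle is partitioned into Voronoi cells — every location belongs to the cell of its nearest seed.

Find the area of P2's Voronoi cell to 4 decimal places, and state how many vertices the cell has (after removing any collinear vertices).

Area of P2's cell: 1239.7526 (6 vertices)

1. box [0,89]×[0,99]: [(0, 0) (89, 0) (89, 99) (0, 99)]
2. ⊥bis P2·P0 via (17.96,45.205): [(0, 39.3788) (0, 0) (89, 0) (89, 68.2503)]  |A|=4789.4963
3. ⊥bis P2·P1 via (28.085,24.74): [(69.6414, 61.9704) (0, 39.3788) (0, 0) (0.4704, 0)]  |A|=1385.7703
4. ⊥bis P2·P3 via (49.755,45.505): [(50.2469, 44.5949) (45.1501, 54.0255) (0, 39.3788) (0, 0) (0.4704, 0)]  |A|=1250.0401
5. ⊥bis P2·P4 via (45.79,28.515): [(47.1227, 41.7959) (47.8488, 49.0321) (45.1501, 54.0255) (0, 39.3788) (0, 0) (0.4704, 0)]  |A|=1239.7526
6. canonical 6-gon: [(47.1227, 41.7959) (47.8488, 49.0321) (45.1501, 54.0255) (0, 39.3788) (0, 0) (0.4704, 0)]
7. shoelace: 1239.7526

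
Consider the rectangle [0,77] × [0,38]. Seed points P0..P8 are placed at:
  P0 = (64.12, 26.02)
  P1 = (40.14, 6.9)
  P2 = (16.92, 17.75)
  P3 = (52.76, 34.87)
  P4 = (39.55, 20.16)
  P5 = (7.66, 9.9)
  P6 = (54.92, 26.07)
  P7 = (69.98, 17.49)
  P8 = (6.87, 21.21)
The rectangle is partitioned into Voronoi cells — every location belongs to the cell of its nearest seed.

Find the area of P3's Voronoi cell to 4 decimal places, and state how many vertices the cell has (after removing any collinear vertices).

Area of P3's cell: 179.4589 (4 vertices)

1. box [0,77]×[0,38]: [(0, 0) (77, 0) (77, 38) (0, 38)]
2. ⊥bis P3·P0 via (58.44,30.445): [(0, 0) (34.7218, 0) (64.3257, 38) (0, 38)]  |A|=1881.9037
3. ⊥bis P3·P1 via (46.45,20.885): [(49.8109, 19.3686) (64.3257, 38) (8.5176, 38)]  |A|=519.8924
4. ⊥bis P3·P2 via (34.84,26.31): [(34.9536, 26.0721) (49.8109, 19.3686) (64.3257, 38) (29.2559, 38)]  |A|=396.2106
5. ⊥bis P3·P4 via (46.155,27.515): [(52.0401, 22.23) (64.3257, 38) (34.4794, 38)]  |A|=235.338
6. ⊥bis P3·P5 via (30.21,22.385): [(52.0401, 22.23) (64.3257, 38) (34.4794, 38)]  |A|=235.338
7. ⊥bis P3·P6 via (53.84,30.47): [(45.2204, 28.3543) (59.5517, 31.872) (64.3257, 38) (34.4794, 38)]  |A|=179.4589
8. ⊥bis P3·P7 via (61.37,26.18): [(45.2204, 28.3543) (59.5517, 31.872) (64.3257, 38) (34.4794, 38)]  |A|=179.4589
9. ⊥bis P3·P8 via (29.815,28.04): [(45.2204, 28.3543) (59.5517, 31.872) (64.3257, 38) (34.4794, 38)]  |A|=179.4589
10. canonical 4-gon: [(45.2204, 28.3543) (59.5517, 31.872) (64.3257, 38) (34.4794, 38)]
11. shoelace: 179.4589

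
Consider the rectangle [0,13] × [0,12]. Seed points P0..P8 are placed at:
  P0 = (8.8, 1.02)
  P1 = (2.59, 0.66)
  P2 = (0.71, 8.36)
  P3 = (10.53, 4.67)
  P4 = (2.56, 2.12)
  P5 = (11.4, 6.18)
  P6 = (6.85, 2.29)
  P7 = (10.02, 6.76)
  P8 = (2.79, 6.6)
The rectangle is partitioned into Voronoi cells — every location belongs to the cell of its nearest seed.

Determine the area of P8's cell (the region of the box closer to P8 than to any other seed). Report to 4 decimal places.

Area of P8's cell: 28.8610

1. box [0,13]×[0,12]: [(0, 0) (13, 0) (13, 12) (0, 12)]
2. ⊥bis P8·P0 via (5.795,3.81): [(0, 0) (2.2576, 0) (13, 11.5702) (13, 12) (0, 12)]  |A|=93.854
3. ⊥bis P8·P1 via (2.69,3.63): [(0, 3.7206) (5.5388, 3.5341) (13, 11.5702) (13, 12) (0, 12)]  |A|=79.5609
4. ⊥bis P8·P2 via (1.75,7.48): [(0, 5.4118) (0, 3.7206) (5.5388, 3.5341) (13, 11.5702) (13, 12) (5.5746, 12)]  |A|=61.1976
5. ⊥bis P8·P3 via (6.66,5.635): [(0, 5.4118) (0, 3.7206) (5.5388, 3.5341) (6.3554, 4.4136) (8.2471, 12) (5.5746, 12)]  |A|=41.7413
6. ⊥bis P8·P4 via (2.675,4.36): [(0, 5.4118) (0, 4.4973) (6.1405, 4.1821) (6.3554, 4.4136) (8.2471, 12) (5.5746, 12)]  |A|=37.5058
7. ⊥bis P8·P5 via (7.095,6.39): [(0, 5.4118) (0, 4.4973) (6.1405, 4.1821) (6.3554, 4.4136) (7.155, 7.6202) (7.3687, 12) (5.5746, 12)]  |A|=35.582
8. ⊥bis P8·P6 via (4.82,4.445): [(0, 5.4118) (0, 4.4973) (4.6236, 4.26) (6.8371, 6.3451) (7.155, 7.6202) (7.3687, 12) (5.5746, 12)]  |A|=33.7625
9. ⊥bis P8·P7 via (6.405,6.68): [(0, 5.4118) (0, 4.4973) (4.6236, 4.26) (6.4211, 5.9532) (6.2873, 12) (5.5746, 12)]  |A|=28.861
10. canonical 6-gon: [(0, 5.4118) (0, 4.4973) (4.6236, 4.26) (6.4211, 5.9532) (6.2873, 12) (5.5746, 12)]
11. shoelace: 28.861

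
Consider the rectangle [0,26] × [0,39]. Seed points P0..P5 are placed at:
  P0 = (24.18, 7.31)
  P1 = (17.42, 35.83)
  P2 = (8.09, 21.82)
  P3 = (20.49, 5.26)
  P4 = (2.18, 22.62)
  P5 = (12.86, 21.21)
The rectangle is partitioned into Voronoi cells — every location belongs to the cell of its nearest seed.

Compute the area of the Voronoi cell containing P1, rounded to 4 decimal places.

1. box [0,26]×[0,39]: [(0, 0) (26, 0) (26, 39) (0, 39)]
2. ⊥bis P1·P0 via (20.8,21.57): [(0, 16.6398) (26, 22.8025) (26, 39) (0, 39)]  |A|=501.249
3. ⊥bis P1·P2 via (12.755,28.825): [(0, 37.3192) (22.9013, 22.0681) (26, 22.8025) (26, 39) (0, 39)]  |A|=264.4569
4. ⊥bis P1·P3 via (18.955,20.545): [(0, 37.3192) (22.9013, 22.0681) (26, 22.8025) (26, 39) (0, 39)]  |A|=264.4569
5. ⊥bis P1·P4 via (9.8,29.225): [(6.5853, 32.9338) (22.9013, 22.0681) (26, 22.8025) (26, 39) (1.3271, 39)]  |A|=254.8976
6. ⊥bis P1·P5 via (15.14,28.52): [(6.5853, 32.9338) (11.5154, 29.6505) (26, 25.1327) (26, 39) (1.3271, 39)]  |A|=222.0922
7. canonical 5-gon: [(6.5853, 32.9338) (11.5154, 29.6505) (26, 25.1327) (26, 39) (1.3271, 39)]
8. shoelace: 222.0922

Area of P1's cell: 222.0922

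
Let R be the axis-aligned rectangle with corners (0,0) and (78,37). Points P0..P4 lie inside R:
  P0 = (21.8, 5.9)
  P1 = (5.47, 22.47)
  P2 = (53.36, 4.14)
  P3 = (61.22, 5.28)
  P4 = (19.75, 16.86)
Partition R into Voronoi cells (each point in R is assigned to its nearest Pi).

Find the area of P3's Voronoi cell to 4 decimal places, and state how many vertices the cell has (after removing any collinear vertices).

1. box [0,78]×[0,37]: [(0, 0) (78, 0) (78, 37) (0, 37)]
2. ⊥bis P3·P0 via (41.51,5.59): [(41.4221, 0) (78, 0) (78, 37) (42.004, 37)]  |A|=1342.6172
3. ⊥bis P3·P1 via (33.345,13.875): [(41.4221, 0) (78, 0) (78, 37) (42.004, 37)]  |A|=1342.6172
4. ⊥bis P3·P2 via (57.29,4.71): [(57.9731, 0) (78, 0) (78, 37) (52.6067, 37)]  |A|=840.2728
5. ⊥bis P3·P4 via (40.485,11.07): [(57.9731, 0) (78, 0) (78, 37) (52.6067, 37)]  |A|=840.2728
6. canonical 4-gon: [(57.9731, 0) (78, 0) (78, 37) (52.6067, 37)]
7. shoelace: 840.2728

Area of P3's cell: 840.2728 (4 vertices)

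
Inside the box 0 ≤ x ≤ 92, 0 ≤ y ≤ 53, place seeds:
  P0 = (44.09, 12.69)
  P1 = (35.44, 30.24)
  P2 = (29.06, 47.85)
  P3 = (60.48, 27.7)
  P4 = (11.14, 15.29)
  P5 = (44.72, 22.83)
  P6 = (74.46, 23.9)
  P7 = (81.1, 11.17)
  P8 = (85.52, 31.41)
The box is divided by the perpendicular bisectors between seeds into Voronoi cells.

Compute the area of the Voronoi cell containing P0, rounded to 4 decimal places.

1. box [0,92]×[0,53]: [(0, 0) (92, 0) (92, 53) (0, 53)]
2. ⊥bis P0·P1 via (39.765,21.465): [(0, 1.8657) (0, 0) (92, 0) (92, 47.2105)]  |A|=2257.5044
3. ⊥bis P0·P2 via (36.575,30.27): [(0, 1.8657) (0, 0) (92, 0) (92, 47.2105)]  |A|=2257.5044
4. ⊥bis P0·P3 via (52.285,20.195): [(47.5899, 25.3217) (0, 1.8657) (0, 0) (70.7796, 0)]  |A|=940.5262
5. ⊥bis P0·P4 via (27.615,13.99): [(47.5899, 25.3217) (27.737, 15.5367) (26.5111, 0) (70.7796, 0)]  |A|=708.7041
6. ⊥bis P0·P5 via (44.405,17.76): [(55.1249, 17.094) (33.6088, 18.4308) (27.737, 15.5367) (26.5111, 0) (70.7796, 0)]  |A|=625.2258
7. ⊥bis P0·P6 via (59.275,18.295): [(62.8197, 8.6918) (55.1249, 17.094) (33.6088, 18.4308) (27.737, 15.5367) (26.5111, 0) (66.0279, 0)]  |A|=604.5756
8. ⊥bis P0·P7 via (62.595,11.93): [(62.4774, 9.0656) (55.1249, 17.094) (33.6088, 18.4308) (27.737, 15.5367) (26.5111, 0) (62.105, 0)]  |A|=585.9058
9. ⊥bis P0·P8 via (64.805,22.05): [(62.4774, 9.0656) (55.1249, 17.094) (33.6088, 18.4308) (27.737, 15.5367) (26.5111, 0) (62.105, 0)]  |A|=585.9058
10. canonical 6-gon: [(62.4774, 9.0656) (55.1249, 17.094) (33.6088, 18.4308) (27.737, 15.5367) (26.5111, 0) (62.105, 0)]
11. shoelace: 585.9058

Area of P0's cell: 585.9058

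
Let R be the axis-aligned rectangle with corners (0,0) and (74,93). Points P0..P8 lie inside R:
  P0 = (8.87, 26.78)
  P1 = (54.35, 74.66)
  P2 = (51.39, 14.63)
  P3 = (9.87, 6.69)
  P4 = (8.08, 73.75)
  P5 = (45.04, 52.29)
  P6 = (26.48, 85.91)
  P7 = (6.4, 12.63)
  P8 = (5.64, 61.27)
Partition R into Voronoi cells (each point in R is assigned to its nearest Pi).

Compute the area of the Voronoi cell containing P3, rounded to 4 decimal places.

Area of P3's cell: 406.9420

1. box [0,74]×[0,93]: [(0, 0) (74, 0) (74, 93) (0, 93)]
2. ⊥bis P3·P0 via (9.37,16.735): [(0, 16.2686) (0, 0) (74, 0) (74, 19.952)]  |A|=1340.163
3. ⊥bis P3·P1 via (32.11,40.675): [(64.4995, 19.4791) (0, 16.2686) (0, 0) (74, 0) (74, 13.2619)]  |A|=1308.3832
4. ⊥bis P3·P2 via (30.63,10.66): [(29.2788, 17.726) (0, 16.2686) (0, 0) (32.6685, 0)]  |A|=527.7031
5. ⊥bis P3·P4 via (8.975,40.22): [(29.2788, 17.726) (0, 16.2686) (0, 0) (32.6685, 0)]  |A|=527.7031
6. ⊥bis P3·P5 via (27.455,29.49): [(29.2788, 17.726) (0, 16.2686) (0, 0) (32.6685, 0)]  |A|=527.7031
7. ⊥bis P3·P6 via (18.175,46.3): [(29.2788, 17.726) (0, 16.2686) (0, 0) (32.6685, 0)]  |A|=527.7031
8. ⊥bis P3·P7 via (8.135,9.66): [(29.2788, 17.726) (21.2591, 17.3268) (0, 4.9077) (0, 0) (32.6685, 0)]  |A|=406.942
9. ⊥bis P3·P8 via (7.755,33.98): [(29.2788, 17.726) (21.2591, 17.3268) (0, 4.9077) (0, 0) (32.6685, 0)]  |A|=406.942
10. canonical 5-gon: [(29.2788, 17.726) (21.2591, 17.3268) (0, 4.9077) (0, 0) (32.6685, 0)]
11. shoelace: 406.942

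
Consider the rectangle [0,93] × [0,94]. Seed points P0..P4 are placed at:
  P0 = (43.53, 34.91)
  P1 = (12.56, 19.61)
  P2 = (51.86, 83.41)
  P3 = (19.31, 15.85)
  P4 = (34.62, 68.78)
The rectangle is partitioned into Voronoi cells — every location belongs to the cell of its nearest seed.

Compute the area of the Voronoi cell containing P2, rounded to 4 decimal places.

1. box [0,93]×[0,94]: [(0, 0) (93, 0) (93, 94) (0, 94)]
2. ⊥bis P2·P0 via (47.695,59.16): [(0, 67.3517) (93, 51.3787) (93, 94) (0, 94)]  |A|=3221.0323
3. ⊥bis P2·P1 via (32.21,51.51): [(0, 71.351) (9.0025, 65.8055) (93, 51.3787) (93, 94) (0, 94)]  |A|=3203.0308
4. ⊥bis P2·P3 via (35.585,49.63): [(0, 71.351) (9.0025, 65.8055) (93, 51.3787) (93, 94) (0, 94)]  |A|=3203.0308
5. ⊥bis P2·P4 via (43.24,76.095): [(59.3031, 57.1663) (93, 51.3787) (93, 94) (28.0457, 94)]  |A|=1914.3574
6. canonical 4-gon: [(59.3031, 57.1663) (93, 51.3787) (93, 94) (28.0457, 94)]
7. shoelace: 1914.3574

Area of P2's cell: 1914.3574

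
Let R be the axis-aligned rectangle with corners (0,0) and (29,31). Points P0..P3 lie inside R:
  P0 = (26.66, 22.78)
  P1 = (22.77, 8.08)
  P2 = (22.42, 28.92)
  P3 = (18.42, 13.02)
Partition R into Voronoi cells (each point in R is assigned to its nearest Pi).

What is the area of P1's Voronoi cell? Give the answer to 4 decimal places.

1. box [0,29]×[0,31]: [(0, 0) (29, 0) (29, 31) (0, 31)]
2. ⊥bis P1·P0 via (24.715,15.43): [(0, 21.9702) (0, 0) (29, 0) (29, 14.2961)]  |A|=525.8614
3. ⊥bis P1·P2 via (22.595,18.5): [(13.6795, 18.3503) (0, 18.1205) (0, 0) (29, 0) (29, 14.2961)]  |A|=499.5304
4. ⊥bis P1·P3 via (20.595,10.55): [(25.8083, 15.1407) (8.6141, 0) (29, 0) (29, 14.2961)]  |A|=177.1426
5. canonical 4-gon: [(25.8083, 15.1407) (8.6141, 0) (29, 0) (29, 14.2961)]
6. shoelace: 177.1426

Area of P1's cell: 177.1426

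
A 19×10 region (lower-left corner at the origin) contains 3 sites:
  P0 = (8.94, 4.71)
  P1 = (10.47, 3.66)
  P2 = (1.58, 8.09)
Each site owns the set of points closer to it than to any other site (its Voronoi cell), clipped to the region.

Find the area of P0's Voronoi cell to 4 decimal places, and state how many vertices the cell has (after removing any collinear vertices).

Area of P0's cell: 56.4725 (4 vertices)

1. box [0,19]×[0,10]: [(0, 0) (19, 0) (19, 10) (0, 10)]
2. ⊥bis P0·P1 via (9.705,4.185): [(0, 0) (6.8329, 0) (13.6957, 10) (0, 10)]  |A|=102.6431
3. ⊥bis P0·P2 via (5.26,6.4): [(2.3209, 0) (6.8329, 0) (13.6957, 10) (6.9133, 10)]  |A|=56.4725
4. canonical 4-gon: [(2.3209, 0) (6.8329, 0) (13.6957, 10) (6.9133, 10)]
5. shoelace: 56.4725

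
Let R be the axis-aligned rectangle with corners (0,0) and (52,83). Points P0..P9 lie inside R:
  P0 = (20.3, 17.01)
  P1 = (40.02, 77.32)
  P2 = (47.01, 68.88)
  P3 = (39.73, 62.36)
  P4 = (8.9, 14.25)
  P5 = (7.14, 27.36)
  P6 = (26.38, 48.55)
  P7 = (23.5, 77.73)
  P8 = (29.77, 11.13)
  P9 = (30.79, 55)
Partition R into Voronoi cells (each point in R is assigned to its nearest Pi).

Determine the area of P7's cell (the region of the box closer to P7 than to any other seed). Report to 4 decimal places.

1. box [0,52]×[0,83]: [(0, 0) (52, 0) (52, 83) (0, 83)]
2. ⊥bis P7·P0 via (21.9,47.37): [(0, 48.5242) (52, 45.7837) (52, 83) (0, 83)]  |A|=1863.9958
3. ⊥bis P7·P1 via (31.76,77.525): [(0, 48.5242) (30.9997, 46.8904) (31.8959, 83) (0, 83)]  |A|=1110.2436
4. ⊥bis P7·P2 via (35.255,73.305): [(0, 48.5242) (25.4223, 47.1844) (31.4012, 63.0673) (31.8959, 83) (0, 83)]  |A|=1065.0718
5. ⊥bis P7·P3 via (31.615,70.045): [(0, 48.5242) (10.7005, 47.9602) (31.5733, 70.0009) (31.8959, 83) (0, 83)]  |A|=875.3741
6. ⊥bis P7·P4 via (16.2,45.99): [(0, 49.7159) (6.7219, 48.1699) (10.7005, 47.9602) (31.5733, 70.0009) (31.8959, 83) (0, 83)]  |A|=871.3687
7. ⊥bis P7·P5 via (15.32,52.545): [(0, 57.5209) (15.1076, 52.614) (31.5733, 70.0009) (31.8959, 83) (0, 83)]  |A|=781.2732
8. ⊥bis P7·P6 via (24.94,63.14): [(0, 60.6785) (25.0899, 63.1548) (31.5733, 70.0009) (31.8959, 83) (0, 83)]  |A|=637.547
9. ⊥bis P7·P8 via (26.635,44.43): [(0, 60.6785) (25.0899, 63.1548) (31.5733, 70.0009) (31.8959, 83) (0, 83)]  |A|=637.547
10. ⊥bis P7·P9 via (27.145,66.365): [(0, 60.6785) (13.5997, 62.0207) (28.5597, 66.8187) (31.5733, 70.0009) (31.8959, 83) (0, 83)]  |A|=618.465
11. canonical 6-gon: [(0, 60.6785) (13.5997, 62.0207) (28.5597, 66.8187) (31.5733, 70.0009) (31.8959, 83) (0, 83)]
12. shoelace: 618.465

Area of P7's cell: 618.4650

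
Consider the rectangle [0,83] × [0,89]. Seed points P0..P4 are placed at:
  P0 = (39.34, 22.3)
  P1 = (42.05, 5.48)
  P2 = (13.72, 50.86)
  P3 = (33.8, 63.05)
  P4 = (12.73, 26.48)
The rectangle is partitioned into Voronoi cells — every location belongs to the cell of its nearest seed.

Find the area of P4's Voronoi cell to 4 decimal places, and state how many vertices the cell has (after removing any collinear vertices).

Area of P4's cell: 940.0141 (5 vertices)

1. box [0,83]×[0,89]: [(0, 0) (83, 0) (83, 89) (0, 89)]
2. ⊥bis P4·P0 via (26.035,24.39): [(0, 0) (22.2037, 0) (36.1842, 89) (0, 89)]  |A|=2598.262
3. ⊥bis P4·P1 via (27.39,15.98): [(0, 0) (15.9446, 0) (23.9621, 11.194) (36.1842, 89) (0, 89)]  |A|=2563.2294
4. ⊥bis P4·P2 via (13.225,38.67): [(0, 39.207) (0, 0) (15.9446, 0) (23.9621, 11.194) (28.1827, 38.0626)]  |A|=940.0141
5. ⊥bis P4·P3 via (23.265,44.765): [(0, 39.207) (0, 0) (15.9446, 0) (23.9621, 11.194) (28.1827, 38.0626)]  |A|=940.0141
6. canonical 5-gon: [(0, 39.207) (0, 0) (15.9446, 0) (23.9621, 11.194) (28.1827, 38.0626)]
7. shoelace: 940.0141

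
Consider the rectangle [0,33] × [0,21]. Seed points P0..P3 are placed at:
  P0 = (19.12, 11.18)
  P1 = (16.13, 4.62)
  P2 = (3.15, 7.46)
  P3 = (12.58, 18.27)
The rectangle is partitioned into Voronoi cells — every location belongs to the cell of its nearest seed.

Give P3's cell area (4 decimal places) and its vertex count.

Area of P3's cell: 129.2530 (5 vertices)

1. box [0,33]×[0,21]: [(0, 0) (33, 0) (33, 21) (0, 21)]
2. ⊥bis P3·P0 via (15.85,14.725): [(0, 0.1045) (22.6527, 21) (0, 21)]  |A|=236.6693
3. ⊥bis P3·P1 via (14.355,11.445): [(0, 7.7116) (11.485, 10.6986) (22.6527, 21) (0, 21)]  |A|=192.9857
4. ⊥bis P3·P2 via (7.865,12.865): [(0, 19.726) (10.6095, 10.4709) (11.485, 10.6986) (22.6527, 21) (0, 21)]  |A|=129.253
5. canonical 5-gon: [(0, 19.726) (10.6095, 10.4709) (11.485, 10.6986) (22.6527, 21) (0, 21)]
6. shoelace: 129.253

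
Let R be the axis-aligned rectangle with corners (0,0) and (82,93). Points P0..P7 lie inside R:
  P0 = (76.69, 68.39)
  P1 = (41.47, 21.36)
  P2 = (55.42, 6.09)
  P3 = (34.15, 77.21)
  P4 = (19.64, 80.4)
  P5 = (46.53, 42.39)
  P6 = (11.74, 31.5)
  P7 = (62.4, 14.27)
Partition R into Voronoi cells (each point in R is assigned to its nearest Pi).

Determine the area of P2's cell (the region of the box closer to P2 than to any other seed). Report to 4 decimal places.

1. box [0,82]×[0,93]: [(0, 0) (82, 0) (82, 93) (0, 93)]
2. ⊥bis P2·P0 via (66.055,37.24): [(0, 59.792) (0, 0) (82, 0) (82, 31.7962)]  |A|=3755.1154
3. ⊥bis P2·P1 via (48.445,13.725): [(71.9733, 35.2194) (33.4213, 0) (82, 0) (82, 31.7962)]  |A|=1014.8623
4. ⊥bis P2·P3 via (44.785,41.65): [(71.9733, 35.2194) (33.4213, 0) (82, 0) (82, 31.7962)]  |A|=1014.8623
5. ⊥bis P2·P4 via (37.53,43.245): [(71.9733, 35.2194) (33.4213, 0) (82, 0) (82, 31.7962)]  |A|=1014.8623
6. ⊥bis P2·P5 via (50.975,24.24): [(81.9284, 31.8206) (63.244, 27.2447) (33.4213, 0) (82, 0) (82, 31.7962)]  |A|=960.3331
7. ⊥bis P2·P6 via (33.58,18.795): [(81.9284, 31.8206) (63.244, 27.2447) (33.4213, 0) (82, 0) (82, 31.7962)]  |A|=960.3331
8. ⊥bis P2·P7 via (58.91,10.18): [(51.4927, 16.5092) (33.4213, 0) (70.8401, 0)]  |A|=308.8779
9. canonical 3-gon: [(51.4927, 16.5092) (33.4213, 0) (70.8401, 0)]
10. shoelace: 308.8779

Area of P2's cell: 308.8779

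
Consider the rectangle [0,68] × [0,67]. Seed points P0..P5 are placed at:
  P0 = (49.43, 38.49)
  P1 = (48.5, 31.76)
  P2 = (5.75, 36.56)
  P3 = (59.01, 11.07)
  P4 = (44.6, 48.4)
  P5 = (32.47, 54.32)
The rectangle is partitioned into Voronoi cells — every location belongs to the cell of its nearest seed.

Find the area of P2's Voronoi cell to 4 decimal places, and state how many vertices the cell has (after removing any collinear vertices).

1. box [0,68]×[0,67]: [(0, 0) (68, 0) (68, 67) (0, 67)]
2. ⊥bis P2·P0 via (27.59,37.525): [(0, 0) (29.248, 0) (26.2876, 67) (0, 67)]  |A|=1860.4456
3. ⊥bis P2·P1 via (27.125,34.16): [(0, 0) (23.2895, 0) (27.5654, 38.0822) (26.2876, 67) (0, 67)]  |A|=1746.9884
4. ⊥bis P2·P3 via (32.38,23.815): [(0, 0) (20.9822, 0) (23.9967, 6.2985) (27.5654, 38.0822) (26.2876, 67) (0, 67)]  |A|=1739.7222
5. ⊥bis P2·P4 via (25.175,42.48): [(0, 0) (20.9822, 0) (23.9967, 6.2985) (27.2827, 35.5642) (17.7022, 67) (0, 67)]  |A|=1599.0813
6. ⊥bis P2·P5 via (19.11,45.44): [(0, 0) (20.9822, 0) (23.9967, 6.2985) (27.0502, 33.4939) (4.7797, 67) (0, 67)]  |A|=1369.0186
7. canonical 6-gon: [(0, 0) (20.9822, 0) (23.9967, 6.2985) (27.0502, 33.4939) (4.7797, 67) (0, 67)]
8. shoelace: 1369.0186

Area of P2's cell: 1369.0186 (6 vertices)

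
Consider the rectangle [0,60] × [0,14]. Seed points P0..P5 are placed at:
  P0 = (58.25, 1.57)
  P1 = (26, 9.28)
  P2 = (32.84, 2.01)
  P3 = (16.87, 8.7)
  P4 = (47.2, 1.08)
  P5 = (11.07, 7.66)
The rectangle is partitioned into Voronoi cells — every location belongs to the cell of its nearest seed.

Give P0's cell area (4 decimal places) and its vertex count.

Area of P0's cell: 105.3731 (4 vertices)

1. box [0,60]×[0,14]: [(0, 0) (60, 0) (60, 14) (0, 14)]
2. ⊥bis P0·P1 via (42.125,5.425): [(40.828, 0) (60, 0) (60, 14) (44.175, 14)]  |A|=244.9785
3. ⊥bis P0·P2 via (45.545,1.79): [(45.514, 0) (60, 0) (60, 14) (45.7564, 14)]  |A|=201.107
4. ⊥bis P0·P3 via (37.56,5.135): [(45.514, 0) (60, 0) (60, 14) (45.7564, 14)]  |A|=201.107
5. ⊥bis P0·P4 via (52.725,1.325): [(52.7838, 0) (60, 0) (60, 14) (52.1629, 14)]  |A|=105.3731
6. ⊥bis P0·P5 via (34.66,4.615): [(52.7838, 0) (60, 0) (60, 14) (52.1629, 14)]  |A|=105.3731
7. canonical 4-gon: [(52.7838, 0) (60, 0) (60, 14) (52.1629, 14)]
8. shoelace: 105.3731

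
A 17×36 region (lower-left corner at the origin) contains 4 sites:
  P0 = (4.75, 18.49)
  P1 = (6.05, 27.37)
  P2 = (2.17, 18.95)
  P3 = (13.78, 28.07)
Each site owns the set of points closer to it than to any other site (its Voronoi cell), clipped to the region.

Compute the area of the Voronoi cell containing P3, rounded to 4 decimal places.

1. box [0,17]×[0,36]: [(0, 0) (17, 0) (17, 36) (0, 36)]
2. ⊥bis P3·P0 via (9.265,23.28): [(0, 32.0131) (17, 15.9891) (17, 36) (0, 36)]  |A|=203.9816
3. ⊥bis P3·P1 via (9.915,27.72): [(10.4153, 22.1958) (17, 15.9891) (17, 36) (9.1652, 36)]  |A|=119.9601
4. ⊥bis P3·P2 via (7.975,23.51): [(10.4153, 22.1958) (17, 15.9891) (17, 36) (9.1652, 36)]  |A|=119.9601
5. canonical 4-gon: [(10.4153, 22.1958) (17, 15.9891) (17, 36) (9.1652, 36)]
6. shoelace: 119.9601

Area of P3's cell: 119.9601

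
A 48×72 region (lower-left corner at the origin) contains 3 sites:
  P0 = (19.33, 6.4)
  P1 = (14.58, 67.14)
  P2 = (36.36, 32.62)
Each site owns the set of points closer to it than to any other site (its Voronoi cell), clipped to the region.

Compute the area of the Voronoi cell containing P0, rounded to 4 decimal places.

1. box [0,48]×[0,72]: [(0, 0) (48, 0) (48, 72) (0, 72)]
2. ⊥bis P0·P1 via (16.955,36.77): [(0, 35.4441) (0, 0) (48, 0) (48, 39.1978)]  |A|=1791.4048
3. ⊥bis P0·P2 via (27.845,19.51): [(2.9564, 35.6753) (0, 35.4441) (0, 0) (48, 0) (48, 6.4192)]  |A|=1053.1724
4. canonical 5-gon: [(2.9564, 35.6753) (0, 35.4441) (0, 0) (48, 0) (48, 6.4192)]
5. shoelace: 1053.1724

Area of P0's cell: 1053.1724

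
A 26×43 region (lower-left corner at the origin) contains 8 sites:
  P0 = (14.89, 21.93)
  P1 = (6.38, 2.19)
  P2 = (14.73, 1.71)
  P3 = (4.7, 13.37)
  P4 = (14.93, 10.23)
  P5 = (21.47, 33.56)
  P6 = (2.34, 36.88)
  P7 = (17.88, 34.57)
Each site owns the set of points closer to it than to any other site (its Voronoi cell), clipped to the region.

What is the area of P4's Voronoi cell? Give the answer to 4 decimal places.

Area of P4's cell: 164.2305

1. box [0,26]×[0,43]: [(0, 0) (26, 0) (26, 43) (0, 43)]
2. ⊥bis P4·P0 via (14.91,16.08): [(0, 16.029) (0, 0) (26, 0) (26, 16.1179)]  |A|=417.9102
3. ⊥bis P4·P1 via (10.655,6.21): [(1.4171, 16.0339) (16.4946, 0) (26, 0) (26, 16.1179)]  |A|=274.3168
4. ⊥bis P4·P2 via (14.83,5.97): [(1.4171, 16.0339) (10.7915, 6.0648) (26, 5.7078) (26, 16.1179)]  |A|=202.0892
5. ⊥bis P4·P3 via (9.815,11.8): [(11.1247, 16.0671) (8.7281, 8.2591) (10.7915, 6.0648) (26, 5.7078) (26, 16.1179)]  |A|=164.2305
6. ⊥bis P4·P5 via (18.2,21.895): [(11.1247, 16.0671) (8.7281, 8.2591) (10.7915, 6.0648) (26, 5.7078) (26, 16.1179)]  |A|=164.2305
7. ⊥bis P4·P6 via (8.635,23.555): [(11.1247, 16.0671) (8.7281, 8.2591) (10.7915, 6.0648) (26, 5.7078) (26, 16.1179)]  |A|=164.2305
8. ⊥bis P4·P7 via (16.405,22.4): [(11.1247, 16.0671) (8.7281, 8.2591) (10.7915, 6.0648) (26, 5.7078) (26, 16.1179)]  |A|=164.2305
9. canonical 5-gon: [(11.1247, 16.0671) (8.7281, 8.2591) (10.7915, 6.0648) (26, 5.7078) (26, 16.1179)]
10. shoelace: 164.2305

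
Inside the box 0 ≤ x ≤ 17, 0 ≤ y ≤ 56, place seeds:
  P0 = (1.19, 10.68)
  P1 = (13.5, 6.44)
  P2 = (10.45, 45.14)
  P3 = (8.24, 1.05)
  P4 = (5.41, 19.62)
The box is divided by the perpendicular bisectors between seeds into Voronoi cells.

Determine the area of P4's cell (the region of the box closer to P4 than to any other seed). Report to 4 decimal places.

Area of P4's cell: 295.6076

1. box [0,17]×[0,56]: [(0, 0) (17, 0) (17, 56) (0, 56)]
2. ⊥bis P4·P0 via (3.3,15.15): [(0, 16.7077) (17, 8.6831) (17, 56) (0, 56)]  |A|=736.178
3. ⊥bis P4·P1 via (9.455,13.03): [(0, 16.7077) (8.7317, 12.586) (17, 17.6612) (17, 56) (0, 56)]  |A|=699.0613
4. ⊥bis P4·P2 via (7.93,32.38): [(0, 33.9461) (0, 16.7077) (8.7317, 12.586) (17, 17.6612) (17, 30.5887)]  |A|=295.6076
5. ⊥bis P4·P3 via (6.825,10.335): [(0, 33.9461) (0, 16.7077) (8.7317, 12.586) (17, 17.6612) (17, 30.5887)]  |A|=295.6076
6. canonical 5-gon: [(0, 33.9461) (0, 16.7077) (8.7317, 12.586) (17, 17.6612) (17, 30.5887)]
7. shoelace: 295.6076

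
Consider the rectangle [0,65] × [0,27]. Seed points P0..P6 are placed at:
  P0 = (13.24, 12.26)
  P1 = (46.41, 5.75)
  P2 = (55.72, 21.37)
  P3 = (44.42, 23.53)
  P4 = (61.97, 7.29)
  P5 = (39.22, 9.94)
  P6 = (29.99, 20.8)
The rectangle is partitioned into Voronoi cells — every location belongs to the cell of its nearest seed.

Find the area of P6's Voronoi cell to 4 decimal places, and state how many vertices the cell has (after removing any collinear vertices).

Area of P6's cell: 251.1195 (4 vertices)

1. box [0,65]×[0,27]: [(0, 0) (65, 0) (65, 27) (0, 27)]
2. ⊥bis P6·P0 via (21.615,16.53): [(30.0428, 0) (65, 0) (65, 27) (16.2769, 27)]  |A|=1129.6841
3. ⊥bis P6·P1 via (38.2,13.275): [(28.6094, 2.8114) (50.7799, 27) (16.2769, 27)]  |A|=417.2894
4. ⊥bis P6·P2 via (42.855,21.085): [(28.6094, 2.8114) (42.9141, 18.4182) (42.724, 27) (16.2769, 27)]  |A|=382.7224
5. ⊥bis P6·P3 via (37.205,22.165): [(28.6094, 2.8114) (38.7694, 13.8962) (36.2903, 27) (16.2769, 27)]  |A|=322.3551
6. ⊥bis P6·P4 via (45.98,14.045): [(28.6094, 2.8114) (38.7694, 13.8962) (36.2903, 27) (16.2769, 27)]  |A|=322.3551
7. ⊥bis P6·P5 via (34.605,15.37): [(25.9548, 8.0181) (37.9523, 18.2149) (36.2903, 27) (16.2769, 27)]  |A|=251.1195
8. canonical 4-gon: [(25.9548, 8.0181) (37.9523, 18.2149) (36.2903, 27) (16.2769, 27)]
9. shoelace: 251.1195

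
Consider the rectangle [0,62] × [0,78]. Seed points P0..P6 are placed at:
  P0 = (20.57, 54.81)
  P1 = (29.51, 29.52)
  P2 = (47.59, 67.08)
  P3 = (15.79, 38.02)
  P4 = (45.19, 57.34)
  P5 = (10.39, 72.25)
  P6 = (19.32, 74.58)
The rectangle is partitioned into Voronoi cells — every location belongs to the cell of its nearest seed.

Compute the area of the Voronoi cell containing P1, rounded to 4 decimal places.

Area of P1's cell: 1870.3726

1. box [0,62]×[0,78]: [(0, 0) (62, 0) (62, 78) (0, 78)]
2. ⊥bis P1·P0 via (25.04,42.165): [(0, 33.3134) (0, 0) (62, 0) (62, 55.2303)]  |A|=2744.8551
3. ⊥bis P1·P2 via (38.55,48.3): [(40.1781, 47.5163) (0, 33.3134) (0, 0) (62, 0) (62, 37.012)]  |A|=2546.0759
4. ⊥bis P1·P3 via (22.65,33.77): [(40.1781, 47.5163) (28.6392, 43.4373) (1.7284, 0) (62, 0) (62, 37.012)]  |A|=2031.5036
5. ⊥bis P1·P4 via (37.35,43.43): [(33.9845, 45.3269) (28.6392, 43.4373) (1.7284, 0) (62, 0) (62, 29.5367)]  |A|=1870.3726
6. ⊥bis P1·P5 via (19.95,50.885): [(33.9845, 45.3269) (28.6392, 43.4373) (1.7284, 0) (62, 0) (62, 29.5367)]  |A|=1870.3726
7. ⊥bis P1·P6 via (24.415,52.05): [(33.9845, 45.3269) (28.6392, 43.4373) (1.7284, 0) (62, 0) (62, 29.5367)]  |A|=1870.3726
8. canonical 5-gon: [(33.9845, 45.3269) (28.6392, 43.4373) (1.7284, 0) (62, 0) (62, 29.5367)]
9. shoelace: 1870.3726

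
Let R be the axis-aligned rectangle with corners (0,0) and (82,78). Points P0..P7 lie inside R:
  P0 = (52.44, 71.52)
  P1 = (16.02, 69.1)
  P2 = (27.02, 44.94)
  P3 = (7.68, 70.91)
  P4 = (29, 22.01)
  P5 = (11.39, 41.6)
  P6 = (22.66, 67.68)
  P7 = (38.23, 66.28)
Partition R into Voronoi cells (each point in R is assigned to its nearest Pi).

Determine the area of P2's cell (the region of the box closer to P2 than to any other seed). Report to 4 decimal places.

1. box [0,82]×[0,78]: [(0, 0) (82, 0) (82, 78) (0, 78)]
2. ⊥bis P2·P0 via (39.73,58.23): [(0, 0) (82, 0) (82, 17.8047) (19.0578, 78) (0, 78)]  |A|=4501.5898
3. ⊥bis P2·P1 via (21.52,57.02): [(0, 47.222) (0, 0) (82, 0) (82, 17.8047) (34.7139, 63.0272)]  |A|=3824.7022
4. ⊥bis P2·P3 via (17.35,57.925): [(7.6626, 50.7108) (0, 45.0044) (0, 0) (82, 0) (82, 17.8047) (34.7139, 63.0272)]  |A|=3816.2058
5. ⊥bis P2·P4 via (28.01,33.475): [(7.6626, 50.7108) (0, 45.0044) (0, 31.0563) (62.5005, 36.4532) (34.7139, 63.0272)]  |A|=1177.5124
6. ⊥bis P2·P5 via (19.205,43.27): [(16.7325, 54.8403) (21.4197, 32.9059) (62.5005, 36.4532) (34.7139, 63.0272)]  |A|=811.5144
7. ⊥bis P2·P6 via (24.84,56.31): [(16.7499, 54.7589) (21.4197, 32.9059) (62.5005, 36.4532) (38.9157, 59.0088)]  |A|=757.2473
8. ⊥bis P2·P7 via (32.625,55.61): [(29.5671, 57.2163) (16.7499, 54.7589) (21.4197, 32.9059) (62.5005, 36.4532) (54.4667, 44.1365)]  |A|=673.7927
9. canonical 5-gon: [(29.5671, 57.2163) (16.7499, 54.7589) (21.4197, 32.9059) (62.5005, 36.4532) (54.4667, 44.1365)]
10. shoelace: 673.7927

Area of P2's cell: 673.7927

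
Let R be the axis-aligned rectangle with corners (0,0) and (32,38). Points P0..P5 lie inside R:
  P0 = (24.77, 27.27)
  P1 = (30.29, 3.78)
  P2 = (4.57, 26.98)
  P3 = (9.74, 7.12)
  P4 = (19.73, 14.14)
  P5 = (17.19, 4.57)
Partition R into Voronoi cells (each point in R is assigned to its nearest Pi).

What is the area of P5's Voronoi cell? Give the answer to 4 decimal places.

Area of P5's cell: 97.8103

1. box [0,32]×[0,38]: [(0, 0) (32, 0) (32, 38) (0, 38)]
2. ⊥bis P5·P0 via (20.98,15.92): [(0, 22.9257) (0, 0) (32, 0) (32, 12.2402)]  |A|=562.6536
3. ⊥bis P5·P1 via (23.74,4.175): [(24.3798, 14.7847) (0, 22.9257) (0, 0) (23.4882, 0)]  |A|=453.0952
4. ⊥bis P5·P2 via (10.88,15.775): [(24.3798, 14.7847) (14.8012, 17.9832) (0, 9.648) (0, 0) (23.4882, 0)]  |A|=354.8325
5. ⊥bis P5·P3 via (13.465,5.845): [(24.3798, 14.7847) (17.3306, 17.1386) (11.4644, 0) (23.4882, 0)]  |A|=156.1959
6. ⊥bis P5·P4 via (18.46,9.355): [(23.9643, 7.8941) (14.9823, 10.278) (11.4644, 0) (23.4882, 0)]  |A|=97.8103
7. canonical 4-gon: [(23.9643, 7.8941) (14.9823, 10.278) (11.4644, 0) (23.4882, 0)]
8. shoelace: 97.8103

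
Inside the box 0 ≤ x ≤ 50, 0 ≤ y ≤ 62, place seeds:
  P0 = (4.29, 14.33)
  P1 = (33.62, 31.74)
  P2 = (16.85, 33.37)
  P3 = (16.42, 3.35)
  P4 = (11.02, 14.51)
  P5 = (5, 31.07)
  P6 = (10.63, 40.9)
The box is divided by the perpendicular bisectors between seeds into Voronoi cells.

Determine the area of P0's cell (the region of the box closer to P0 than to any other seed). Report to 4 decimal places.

1. box [0,50]×[0,62]: [(0, 0) (50, 0) (50, 62) (0, 62)]
2. ⊥bis P0·P1 via (18.955,23.035): [(0, 54.9678) (0, 0) (32.6283, 0)]  |A|=896.7544
3. ⊥bis P0·P2 via (10.57,23.85): [(23.5562, 15.2834) (0, 30.8226) (0, 0) (32.6283, 0)]  |A|=612.3697
4. ⊥bis P0·P3 via (10.355,8.84): [(18.9425, 18.3269) (0, 30.8226) (0, 0) (2.3531, 0)]  |A|=313.4918
5. ⊥bis P0·P4 via (7.655,14.42): [(7.8774, 6.103) (7.3459, 25.9768) (0, 30.8226) (0, 0) (2.3531, 0)]  |A|=200.2901
6. ⊥bis P0·P5 via (4.645,22.7): [(7.8774, 6.103) (7.4367, 22.5816) (0, 22.897) (0, 0) (2.3531, 0)]  |A|=158.5693
7. ⊥bis P0·P6 via (7.46,27.615): [(7.8774, 6.103) (7.4367, 22.5816) (0, 22.897) (0, 0) (2.3531, 0)]  |A|=158.5693
8. canonical 5-gon: [(7.8774, 6.103) (7.4367, 22.5816) (0, 22.897) (0, 0) (2.3531, 0)]
9. shoelace: 158.5693

Area of P0's cell: 158.5693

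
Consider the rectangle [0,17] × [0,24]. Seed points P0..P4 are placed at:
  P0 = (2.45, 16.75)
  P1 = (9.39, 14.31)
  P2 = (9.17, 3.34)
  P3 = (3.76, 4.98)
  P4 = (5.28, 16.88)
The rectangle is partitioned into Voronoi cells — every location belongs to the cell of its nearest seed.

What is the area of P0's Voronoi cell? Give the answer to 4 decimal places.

1. box [0,17]×[0,24]: [(0, 0) (17, 0) (17, 24) (0, 24)]
2. ⊥bis P0·P1 via (5.92,15.53): [(0, 0) (0.4599, 0) (8.8979, 24) (0, 24)]  |A|=112.2937
3. ⊥bis P0·P2 via (5.81,10.045): [(0, 7.1335) (3.6027, 8.9389) (8.8979, 24) (0, 24)]  |A|=97.3885
4. ⊥bis P0·P3 via (3.105,10.865): [(0, 10.5194) (4.3277, 11.0011) (8.8979, 24) (0, 24)]  |A|=87.0017
5. ⊥bis P0·P4 via (3.865,16.815): [(0, 10.5194) (4.1331, 10.9794) (3.5349, 24) (0, 24)]  |A|=50.8716
6. canonical 4-gon: [(0, 10.5194) (4.1331, 10.9794) (3.5349, 24) (0, 24)]
7. shoelace: 50.8716

Area of P0's cell: 50.8716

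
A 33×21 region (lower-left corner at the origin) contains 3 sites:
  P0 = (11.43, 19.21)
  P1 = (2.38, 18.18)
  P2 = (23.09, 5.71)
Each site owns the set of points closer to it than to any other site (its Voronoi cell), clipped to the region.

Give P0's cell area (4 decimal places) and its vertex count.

Area of P0's cell: 165.3228 (3 vertices)

1. box [0,33]×[0,21]: [(0, 0) (33, 0) (33, 21) (0, 21)]
2. ⊥bis P0·P1 via (6.905,18.695): [(9.0327, 0) (33, 0) (33, 21) (6.6427, 21)]  |A|=528.4085
3. ⊥bis P0·P2 via (17.26,12.46): [(8.4779, 4.8749) (27.1477, 21) (6.6427, 21)]  |A|=165.3228
4. canonical 3-gon: [(8.4779, 4.8749) (27.1477, 21) (6.6427, 21)]
5. shoelace: 165.3228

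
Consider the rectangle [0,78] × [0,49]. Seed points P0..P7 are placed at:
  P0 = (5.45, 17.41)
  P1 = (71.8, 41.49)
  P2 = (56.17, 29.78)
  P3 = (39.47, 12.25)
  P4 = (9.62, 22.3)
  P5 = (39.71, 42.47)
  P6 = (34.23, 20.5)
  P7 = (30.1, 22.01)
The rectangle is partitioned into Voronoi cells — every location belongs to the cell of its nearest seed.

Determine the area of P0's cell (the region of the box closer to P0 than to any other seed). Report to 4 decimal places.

Area of P0's cell: 358.2053

1. box [0,78]×[0,49]: [(0, 0) (78, 0) (78, 49) (0, 49)]
2. ⊥bis P0·P1 via (38.625,29.45): [(0, 0) (49.3131, 0) (31.5298, 49) (0, 49)]  |A|=1980.6522
3. ⊥bis P0·P2 via (30.81,23.595): [(0, 0) (36.5645, 0) (24.614, 49) (0, 49)]  |A|=1498.8748
4. ⊥bis P0·P3 via (22.46,14.83): [(0, 0) (20.2107, 0) (26.4814, 41.3433) (24.614, 49) (0, 49)]  |A|=1160.8133
5. ⊥bis P0·P4 via (7.535,19.855): [(0, 26.2806) (0, 0) (20.2107, 0) (21.4255, 8.0097)]  |A|=362.478
6. ⊥bis P0·P5 via (22.58,29.94): [(0, 26.2806) (0, 0) (20.2107, 0) (21.4255, 8.0097)]  |A|=362.478
7. ⊥bis P0·P6 via (19.84,18.955): [(20.9738, 8.3949) (0, 26.2806) (0, 0) (20.2107, 0) (21.1852, 6.4255)]  |A|=362.0739
8. ⊥bis P0·P7 via (17.775,19.71): [(19.6808, 9.4976) (0, 26.2806) (0, 0) (20.2107, 0) (20.7677, 3.6729)]  |A|=358.2053
9. canonical 5-gon: [(19.6808, 9.4976) (0, 26.2806) (0, 0) (20.2107, 0) (20.7677, 3.6729)]
10. shoelace: 358.2053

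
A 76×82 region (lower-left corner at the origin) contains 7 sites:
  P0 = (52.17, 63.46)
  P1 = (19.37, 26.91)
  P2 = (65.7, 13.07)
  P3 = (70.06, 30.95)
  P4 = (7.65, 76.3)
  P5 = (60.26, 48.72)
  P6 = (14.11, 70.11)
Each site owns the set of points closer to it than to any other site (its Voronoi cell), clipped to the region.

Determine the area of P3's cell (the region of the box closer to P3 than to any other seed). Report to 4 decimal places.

1. box [0,76]×[0,82]: [(0, 0) (76, 0) (76, 82) (0, 82)]
2. ⊥bis P3·P0 via (61.115,47.205): [(0, 13.5739) (0, 0) (76, 0) (76, 55.3961)]  |A|=2620.8596
3. ⊥bis P3·P1 via (44.715,28.93): [(44.0087, 37.7916) (47.0207, 0) (76, 0) (76, 55.3961)]  |A|=1433.6816
4. ⊥bis P3·P2 via (67.88,22.01): [(44.0087, 37.7916) (44.8183, 27.6335) (76, 20.03) (76, 55.3961)]  |A|=720.9979
5. ⊥bis P3·P4 via (38.855,53.625): [(44.0087, 37.7916) (44.8183, 27.6335) (76, 20.03) (76, 55.3961)]  |A|=720.9979
6. ⊥bis P3·P5 via (65.16,39.835): [(44.7433, 28.5753) (44.8183, 27.6335) (76, 20.03) (76, 45.8132)]  |A|=417.3477
7. ⊥bis P3·P6 via (42.085,50.53): [(44.7433, 28.5753) (44.8183, 27.6335) (76, 20.03) (76, 45.8132)]  |A|=417.3477
8. canonical 4-gon: [(44.7433, 28.5753) (44.8183, 27.6335) (76, 20.03) (76, 45.8132)]
9. shoelace: 417.3477

Area of P3's cell: 417.3477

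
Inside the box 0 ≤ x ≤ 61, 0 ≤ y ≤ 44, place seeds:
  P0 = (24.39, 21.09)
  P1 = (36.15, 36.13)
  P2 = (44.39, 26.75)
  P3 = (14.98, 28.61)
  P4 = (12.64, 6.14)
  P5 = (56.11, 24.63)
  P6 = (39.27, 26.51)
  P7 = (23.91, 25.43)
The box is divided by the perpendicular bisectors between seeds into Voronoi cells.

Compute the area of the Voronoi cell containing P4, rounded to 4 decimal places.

1. box [0,61]×[0,44]: [(0, 0) (61, 0) (61, 44) (0, 44)]
2. ⊥bis P4·P0 via (18.515,13.615): [(0, 28.1669) (0, 0) (35.8379, 0)]  |A|=504.7219
3. ⊥bis P4·P1 via (24.395,21.135): [(0, 28.1669) (0, 0) (35.8379, 0)]  |A|=504.7219
4. ⊥bis P4·P2 via (28.515,16.445): [(0, 28.1669) (0, 0) (35.8379, 0)]  |A|=504.7219
5. ⊥bis P4·P3 via (13.81,17.375): [(13.7189, 17.3845) (0, 18.8132) (0, 0) (35.8379, 0)]  |A|=440.5601
6. ⊥bis P4·P5 via (34.375,15.385): [(13.7189, 17.3845) (0, 18.8132) (0, 0) (35.8379, 0)]  |A|=440.5601
7. ⊥bis P4·P6 via (25.955,16.325): [(13.7189, 17.3845) (0, 18.8132) (0, 0) (35.8379, 0)]  |A|=440.5601
8. ⊥bis P4·P7 via (18.275,15.785): [(13.7189, 17.3845) (0, 18.8132) (0, 0) (35.8379, 0)]  |A|=440.5601
9. canonical 4-gon: [(13.7189, 17.3845) (0, 18.8132) (0, 0) (35.8379, 0)]
10. shoelace: 440.5601

Area of P4's cell: 440.5601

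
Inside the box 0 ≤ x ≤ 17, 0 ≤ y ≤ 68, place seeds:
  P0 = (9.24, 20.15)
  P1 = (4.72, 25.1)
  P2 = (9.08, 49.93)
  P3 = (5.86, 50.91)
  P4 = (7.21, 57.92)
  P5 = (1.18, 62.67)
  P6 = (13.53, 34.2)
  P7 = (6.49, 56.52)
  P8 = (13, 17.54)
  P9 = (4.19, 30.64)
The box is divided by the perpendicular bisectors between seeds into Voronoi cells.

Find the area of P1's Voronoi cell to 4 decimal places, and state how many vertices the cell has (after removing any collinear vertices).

Area of P1's cell: 74.0844 (4 vertices)

1. box [0,17]×[0,68]: [(0, 0) (17, 0) (17, 68) (0, 68)]
2. ⊥bis P1·P0 via (6.98,22.625): [(0, 16.2513) (17, 31.7746) (17, 68) (0, 68)]  |A|=747.7797
3. ⊥bis P1·P2 via (6.9,37.515): [(0, 38.7266) (0, 16.2513) (17, 31.7746) (17, 35.7415)]  |A|=224.7585
4. ⊥bis P1·P3 via (5.29,38.005): [(3.7127, 38.0747) (0, 38.2387) (0, 16.2513) (17, 31.7746) (17, 35.7415)]  |A|=223.8527
5. ⊥bis P1·P4 via (5.965,41.51): [(3.7127, 38.0747) (0, 38.2387) (0, 16.2513) (17, 31.7746) (17, 35.7415)]  |A|=223.8527
6. ⊥bis P1·P5 via (2.95,43.885): [(3.7127, 38.0747) (0, 38.2387) (0, 16.2513) (17, 31.7746) (17, 35.7415)]  |A|=223.8527
7. ⊥bis P1·P6 via (9.125,29.65): [(0.2658, 38.2269) (0, 38.2387) (0, 16.2513) (11.818, 27.0428)]  |A|=131.3419
8. ⊥bis P1·P7 via (5.605,40.81): [(0.2658, 38.2269) (0, 38.2387) (0, 16.2513) (11.818, 27.0428)]  |A|=131.3419
9. ⊥bis P1·P8 via (8.86,21.32): [(0.2658, 38.2269) (0, 38.2387) (0, 16.2513) (11.818, 27.0428)]  |A|=131.3419
10. ⊥bis P1·P9 via (4.455,27.87): [(10.3783, 28.4367) (0, 27.4438) (0, 16.2513) (11.818, 27.0428)]  |A|=74.0844
11. canonical 4-gon: [(10.3783, 28.4367) (0, 27.4438) (0, 16.2513) (11.818, 27.0428)]
12. shoelace: 74.0844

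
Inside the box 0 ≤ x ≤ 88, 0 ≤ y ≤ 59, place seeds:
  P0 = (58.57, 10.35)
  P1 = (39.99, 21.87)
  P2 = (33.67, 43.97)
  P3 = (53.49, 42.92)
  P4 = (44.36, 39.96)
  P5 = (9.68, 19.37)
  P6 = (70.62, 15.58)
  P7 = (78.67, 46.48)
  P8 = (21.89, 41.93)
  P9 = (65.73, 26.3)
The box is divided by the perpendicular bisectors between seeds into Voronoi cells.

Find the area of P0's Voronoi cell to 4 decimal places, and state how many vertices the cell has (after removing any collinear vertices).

Area of P0's cell: 413.0306 (4 vertices)

1. box [0,88]×[0,59]: [(0, 0) (88, 0) (88, 59) (0, 59)]
2. ⊥bis P0·P1 via (49.28,16.11): [(39.2915, 0) (88, 0) (88, 59) (75.8727, 59)]  |A|=1794.6568
3. ⊥bis P0·P2 via (46.12,27.16): [(64.6321, 40.8707) (39.2915, 0) (88, 0) (88, 58.1776)]  |A|=1675.1183
4. ⊥bis P0·P3 via (56.03,26.635): [(55.7817, 26.5963) (39.2915, 0) (88, 0) (88, 31.6214)]  |A|=1157.1268
5. ⊥bis P0·P4 via (51.465,25.155): [(55.7817, 26.5963) (39.2915, 0) (88, 0) (88, 31.6214)]  |A|=1157.1268
6. ⊥bis P0·P5 via (34.125,14.86): [(55.7817, 26.5963) (39.2915, 0) (88, 0) (88, 31.6214)]  |A|=1157.1268
7. ⊥bis P0·P6 via (64.595,12.965): [(58.495, 27.0195) (55.7817, 26.5963) (39.2915, 0) (70.2221, 0)]  |A|=450.4577
8. ⊥bis P0·P7 via (68.62,28.415): [(58.495, 27.0195) (55.7817, 26.5963) (39.2915, 0) (70.2221, 0)]  |A|=450.4577
9. ⊥bis P0·P8 via (40.23,26.14): [(58.495, 27.0195) (55.7817, 26.5963) (39.2915, 0) (70.2221, 0)]  |A|=450.4577
10. ⊥bis P0·P9 via (62.15,18.325): [(62.2973, 18.2589) (53.1565, 22.3622) (39.2915, 0) (70.2221, 0)]  |A|=413.0306
11. canonical 4-gon: [(62.2973, 18.2589) (53.1565, 22.3622) (39.2915, 0) (70.2221, 0)]
12. shoelace: 413.0306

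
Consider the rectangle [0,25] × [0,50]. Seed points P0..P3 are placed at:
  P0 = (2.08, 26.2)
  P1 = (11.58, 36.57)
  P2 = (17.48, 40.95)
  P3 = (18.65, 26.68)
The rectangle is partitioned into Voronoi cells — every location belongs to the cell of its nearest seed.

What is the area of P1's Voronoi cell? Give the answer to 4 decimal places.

1. box [0,25]×[0,50]: [(0, 0) (25, 0) (25, 50) (0, 50)]
2. ⊥bis P1·P0 via (6.83,31.385): [(0, 37.642) (25, 14.7394) (25, 50) (0, 50)]  |A|=595.2328
3. ⊥bis P1·P2 via (14.53,38.76): [(0, 37.642) (25, 14.7394) (25, 24.6566) (6.1857, 50) (0, 50)]  |A|=356.8237
4. ⊥bis P1·P3 via (15.115,31.625): [(0, 37.642) (10.3142, 28.1931) (18.1932, 33.8255) (6.1857, 50) (0, 50)]  |A|=228.7125
5. canonical 5-gon: [(0, 37.642) (10.3142, 28.1931) (18.1932, 33.8255) (6.1857, 50) (0, 50)]
6. shoelace: 228.7125

Area of P1's cell: 228.7125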